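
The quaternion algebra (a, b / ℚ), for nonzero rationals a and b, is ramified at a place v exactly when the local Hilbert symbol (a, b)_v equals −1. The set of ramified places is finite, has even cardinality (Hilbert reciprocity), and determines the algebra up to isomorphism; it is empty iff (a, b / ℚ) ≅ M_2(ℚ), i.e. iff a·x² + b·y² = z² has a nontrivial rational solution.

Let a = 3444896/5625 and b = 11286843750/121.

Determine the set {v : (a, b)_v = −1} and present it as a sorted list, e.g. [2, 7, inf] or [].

Mod squares: a ≡ 26, b ≡ 182. Check v ∈ {∞, 2, 3, 5, 7, 11, 13}.
v=3: a=3^-2·(≡2), b=3^4·(≡2) mod 3; (2|3)=-1, (2|3)=-1; (−1)^{-2·4·1}·(-1)^4·(-1)^-2 = +1.
v=∞: 26 > 0 and 182 > 0  ⇒  (a,b)_∞ = +1.
v=11: a=11^0·(≡1), b=11^-2·(≡6) mod 11; (1|11)=+1, (6|11)=-1; (−1)^{0·-2·5}·(+1)^-2·(-1)^0 = +1.
v=13: a=13^3·(≡11), b=13^1·(≡12) mod 13; (11|13)=-1, (12|13)=+1; (−1)^{3·1·6}·(-1)^1·(+1)^3 = -1.
v=5: a=5^-4·(≡4), b=5^6·(≡3) mod 5; (4|5)=+1, (3|5)=-1; (−1)^{-4·6·2}·(+1)^6·(-1)^-4 = +1.
v=2: v_2(a)=5, v_2(b)=1; units ≡ 5, 3 (mod 8); ε·ε+αω+βω = 0·1+5·1+1·1 ≡ 0  ⇒  (a,b)_2 = +1.
v=7: a=7^2·(≡6), b=7^3·(≡3) mod 7; (6|7)=-1, (3|7)=-1; (−1)^{2·3·3}·(-1)^3·(-1)^2 = -1.
(26, 182 / ℚ) ramifies at {7, 13}: a division algebra.

[7, 13]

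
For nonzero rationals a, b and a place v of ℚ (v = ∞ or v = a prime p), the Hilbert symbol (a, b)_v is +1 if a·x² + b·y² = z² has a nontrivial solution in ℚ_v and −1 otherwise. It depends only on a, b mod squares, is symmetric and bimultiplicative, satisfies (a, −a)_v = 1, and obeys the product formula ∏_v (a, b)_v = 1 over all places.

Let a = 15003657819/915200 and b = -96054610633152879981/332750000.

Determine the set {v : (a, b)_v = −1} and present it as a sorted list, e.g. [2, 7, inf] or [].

[3, 19]

Mod squares: a ≡ 2717, b ≡ -8151. Check v ∈ {∞, 2, 3, 5, 7, 11, 13, 17, 19, 29}.
v=11: a=11^-1·(≡1), b=11^-3·(≡8) mod 11; (1|11)=+1, (8|11)=-1; (−1)^{-1·-3·5}·(+1)^-3·(-1)^-1 = +1.
v=∞: 2717 > 0 and -8151 < 0  ⇒  (a,b)_∞ = +1.
v=19: a=19^3·(≡13), b=19^5·(≡12) mod 19; (13|19)=-1, (12|19)=-1; (−1)^{3·5·9}·(-1)^5·(-1)^3 = -1.
v=5: a=5^-2·(≡3), b=5^-6·(≡4) mod 5; (3|5)=-1, (4|5)=+1; (−1)^{-2·-6·2}·(-1)^-6·(+1)^-2 = +1.
v=2: v_2(a)=-8, v_2(b)=-4; units ≡ 5, 1 (mod 8); ε·ε+αω+βω = 0·0+-8·0+-4·1 ≡ 0  ⇒  (a,b)_2 = +1.
v=7: a=7^0·(≡4), b=7^2·(≡1) mod 7; (4|7)=+1, (1|7)=+1; (−1)^{0·2·3}·(+1)^2·(+1)^0 = +1.
v=17: a=17^2·(≡3), b=17^6·(≡16) mod 17; (3|17)=-1, (16|17)=+1; (−1)^{2·6·8}·(-1)^6·(+1)^2 = +1.
v=13: a=13^-1·(≡4), b=13^1·(≡10) mod 13; (4|13)=+1, (10|13)=+1; (−1)^{-1·1·6}·(+1)^1·(+1)^-1 = +1.
v=3: a=3^2·(≡2), b=3^1·(≡1) mod 3; (2|3)=-1, (1|3)=+1; (−1)^{2·1·1}·(-1)^1·(+1)^2 = -1.
v=29: a=29^2·(≡7), b=29^2·(≡17) mod 29; (7|29)=+1, (17|29)=-1; (−1)^{2·2·14}·(+1)^2·(-1)^2 = +1.
(2717, -8151 / ℚ) ramifies at {3, 19}: a division algebra.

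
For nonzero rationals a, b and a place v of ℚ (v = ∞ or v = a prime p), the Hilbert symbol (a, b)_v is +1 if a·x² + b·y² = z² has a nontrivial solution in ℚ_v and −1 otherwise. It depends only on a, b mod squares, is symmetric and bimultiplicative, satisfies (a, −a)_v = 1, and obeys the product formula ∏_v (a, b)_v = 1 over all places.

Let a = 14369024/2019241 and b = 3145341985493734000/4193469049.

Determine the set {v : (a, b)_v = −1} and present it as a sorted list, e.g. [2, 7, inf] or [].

[13, 19, 41, 47]

(a, b) ≡ (41, 2495935) mod (ℚ^×)²; places V = {2, 5, 7, 11, 13, 19, 29, 37, 41, 43, 47, ∞}.
(a,b)_2: α=8, β=4; u≡1, v≡7 (mod 8); ε(u)ε(v)=0·1, αω(v)=8·0, βω(u)=4·0; sum ≡ 0  ⇒  +1.
(a,b)_41: α=1, u≡5; β=2, v≡24 (mod 41); (5|41)=+1, (24|41)=-1; sign (−1)^0·+1^2·-1^1 = -1.
(a,b)_∞: sgn(41)=+, sgn(2495935)=+, so +1.
(a,b)_11: α=0, u≡8; β=-2, v≡10 (mod 11); (8|11)=-1, (10|11)=-1; sign (−1)^0·-1^-2·-1^0 = +1.
(a,b)_5: α=0, u≡4; β=3, v≡3 (mod 5); (4|5)=+1, (3|5)=-1; sign (−1)^0·+1^3·-1^0 = +1.
(a,b)_29: α=-2, u≡2; β=-4, v≡21 (mod 29); (2|29)=-1, (21|29)=-1; sign (−1)^0·-1^-4·-1^-2 = +1.
(a,b)_37: α=2, u≡33; β=4, v≡4 (mod 37); (33|37)=+1, (4|37)=+1; sign (−1)^0·+1^4·+1^2 = +1.
(a,b)_13: α=0, u≡11; β=1, v≡11 (mod 13); (11|13)=-1, (11|13)=-1; sign (−1)^0·-1^1·-1^0 = -1.
(a,b)_19: α=0, u≡10; β=1, v≡8 (mod 19); (10|19)=-1, (8|19)=-1; sign (−1)^0·-1^1·-1^0 = -1.
(a,b)_47: α=0, u≡19; β=1, v≡7 (mod 47); (19|47)=-1, (7|47)=+1; sign (−1)^0·-1^1·+1^0 = -1.
(a,b)_7: α=-4, u≡5; β=-2, v≡1 (mod 7); (5|7)=-1, (1|7)=+1; sign (−1)^0·-1^-2·+1^-4 = +1.
(a,b)_43: α=0, u≡36; β=1, v≡31 (mod 43); (36|43)=+1, (31|43)=+1; sign (−1)^0·+1^1·+1^0 = +1.
(41, 2495935 / ℚ) ramifies at {13, 19, 41, 47}: a division algebra.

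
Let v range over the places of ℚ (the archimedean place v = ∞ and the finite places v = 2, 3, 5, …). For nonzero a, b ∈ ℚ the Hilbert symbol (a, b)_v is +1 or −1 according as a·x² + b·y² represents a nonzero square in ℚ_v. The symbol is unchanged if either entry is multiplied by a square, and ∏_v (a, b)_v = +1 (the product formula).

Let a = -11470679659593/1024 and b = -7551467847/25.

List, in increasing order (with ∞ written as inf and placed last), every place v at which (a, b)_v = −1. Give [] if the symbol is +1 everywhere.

Mod squares: a ≡ -27066193, b ≡ -873103. Check v ∈ {∞, 2, 3, 5, 7, 11, 17, 23, 29, 31}.
v=11: a=11^1·(≡9), b=11^1·(≡3) mod 11; (9|11)=+1, (3|11)=+1; (−1)^{1·1·5}·(+1)^1·(+1)^1 = -1.
v=3: a=3^2·(≡2), b=3^2·(≡2) mod 3; (2|3)=-1, (2|3)=-1; (−1)^{2·2·1}·(-1)^2·(-1)^2 = +1.
v=5: a=5^0·(≡3), b=5^-2·(≡3) mod 5; (3|5)=-1, (3|5)=-1; (−1)^{0·-2·2}·(-1)^-2·(-1)^0 = +1.
v=∞: -27066193 < 0 and -873103 < 0  ⇒  (a,b)_∞ = -1.
v=23: a=23^1·(≡1), b=23^1·(≡6) mod 23; (1|23)=+1, (6|23)=+1; (−1)^{1·1·11}·(+1)^1·(+1)^1 = -1.
v=17: a=17^1·(≡12), b=17^1·(≡1) mod 17; (12|17)=-1, (1|17)=+1; (−1)^{1·1·8}·(-1)^1·(+1)^1 = -1.
v=31: a=31^3·(≡22), b=31^2·(≡13) mod 31; (22|31)=-1, (13|31)=-1; (−1)^{3·2·15}·(-1)^2·(-1)^3 = -1.
v=7: a=7^3·(≡3), b=7^1·(≡4) mod 7; (3|7)=-1, (4|7)=+1; (−1)^{3·1·3}·(-1)^1·(+1)^3 = +1.
v=2: v_2(a)=-10, v_2(b)=0; units ≡ 7, 1 (mod 8); ε·ε+αω+βω = 1·0+-10·0+0·0 ≡ 0  ⇒  (a,b)_2 = +1.
v=29: a=29^1·(≡12), b=29^1·(≡16) mod 29; (12|29)=-1, (16|29)=+1; (−1)^{1·1·14}·(-1)^1·(+1)^1 = -1.
Ram(-27066193, -873103) = {11, 17, 23, 29, 31, ∞}; no ℚ_11-point on the conic.

[11, 17, 23, 29, 31, inf]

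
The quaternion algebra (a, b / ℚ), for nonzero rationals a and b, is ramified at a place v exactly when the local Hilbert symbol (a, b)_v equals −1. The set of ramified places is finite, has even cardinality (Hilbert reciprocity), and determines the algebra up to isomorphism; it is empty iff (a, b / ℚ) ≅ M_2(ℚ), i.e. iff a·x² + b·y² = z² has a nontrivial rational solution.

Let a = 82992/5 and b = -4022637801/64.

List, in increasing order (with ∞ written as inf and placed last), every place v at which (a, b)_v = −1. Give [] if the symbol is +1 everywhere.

[2, 7, 17, 19]

Mod squares: a ≡ 25935, b ≡ -4641. Check v ∈ {∞, 2, 3, 5, 7, 13, 17, 19}.
v=13: a=13^1·(≡8), b=13^1·(≡7) mod 13; (8|13)=-1, (7|13)=-1; (−1)^{1·1·6}·(-1)^1·(-1)^1 = +1.
v=∞: 25935 > 0 and -4641 < 0  ⇒  (a,b)_∞ = +1.
v=19: a=19^1·(≡11), b=19^2·(≡14) mod 19; (11|19)=+1, (14|19)=-1; (−1)^{1·2·9}·(+1)^2·(-1)^1 = -1.
v=5: a=5^-1·(≡2), b=5^0·(≡1) mod 5; (2|5)=-1, (1|5)=+1; (−1)^{-1·0·2}·(-1)^0·(+1)^-1 = +1.
v=3: a=3^1·(≡2), b=3^1·(≡1) mod 3; (2|3)=-1, (1|3)=+1; (−1)^{1·1·1}·(-1)^1·(+1)^1 = +1.
v=17: a=17^0·(≡3), b=17^1·(≡4) mod 17; (3|17)=-1, (4|17)=+1; (−1)^{0·1·8}·(-1)^1·(+1)^0 = -1.
v=2: v_2(a)=4, v_2(b)=-6; units ≡ 7, 7 (mod 8); ε·ε+αω+βω = 1·1+4·0+-6·0 ≡ 1  ⇒  (a,b)_2 = -1.
v=7: a=7^1·(≡1), b=7^5·(≡1) mod 7; (1|7)=+1, (1|7)=+1; (−1)^{1·5·3}·(+1)^5·(+1)^1 = -1.
Ram(25935, -4641) = {2, 7, 17, 19}; no ℚ_2-point on the conic.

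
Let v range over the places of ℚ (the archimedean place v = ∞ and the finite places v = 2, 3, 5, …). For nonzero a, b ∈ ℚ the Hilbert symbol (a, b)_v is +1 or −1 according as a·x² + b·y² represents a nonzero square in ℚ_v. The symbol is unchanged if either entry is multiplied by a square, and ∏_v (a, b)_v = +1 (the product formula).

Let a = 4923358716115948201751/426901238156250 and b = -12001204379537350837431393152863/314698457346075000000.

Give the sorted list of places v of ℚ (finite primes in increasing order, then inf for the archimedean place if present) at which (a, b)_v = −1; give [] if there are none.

Mod squares: a ≡ 102102, b ≡ -254541. Check v ∈ {∞, 2, 3, 5, 7, 11, 13, 17, 19, 23, 31, 41, 43}.
v=∞: 102102 > 0 and -254541 < 0  ⇒  (a,b)_∞ = +1.
v=7: a=7^3·(≡5), b=7^3·(≡4) mod 7; (5|7)=-1, (4|7)=+1; (−1)^{3·3·3}·(-1)^3·(+1)^3 = +1.
v=11: a=11^-3·(≡3), b=11^-6·(≡2) mod 11; (3|11)=+1, (2|11)=-1; (−1)^{-3·-6·5}·(+1)^-6·(-1)^-3 = -1.
v=3: a=3^-7·(≡2), b=3^-9·(≡2) mod 3; (2|3)=-1, (2|3)=-1; (−1)^{-7·-9·1}·(-1)^-9·(-1)^-7 = -1.
v=17: a=17^3·(≡11), b=17^3·(≡4) mod 17; (11|17)=-1, (4|17)=+1; (−1)^{3·3·8}·(-1)^3·(+1)^3 = -1.
v=23: a=23^2·(≡11), b=23^3·(≡22) mod 23; (11|23)=-1, (22|23)=-1; (−1)^{2·3·11}·(-1)^3·(-1)^2 = -1.
v=43: a=43^4·(≡18), b=43^8·(≡34) mod 43; (18|43)=-1, (34|43)=-1; (−1)^{4·8·21}·(-1)^8·(-1)^4 = +1.
v=13: a=13^-1·(≡5), b=13^0·(≡4) mod 13; (5|13)=-1, (4|13)=+1; (−1)^{-1·0·6}·(-1)^0·(+1)^-1 = +1.
v=2: v_2(a)=-1, v_2(b)=-6; units ≡ 3, 3 (mod 8); ε·ε+αω+βω = 1·1+-1·1+-6·1 ≡ 0  ⇒  (a,b)_2 = +1.
v=31: a=31^2·(≡2), b=31^3·(≡8) mod 31; (2|31)=+1, (8|31)=+1; (−1)^{2·3·15}·(+1)^3·(+1)^2 = +1.
v=19: a=19^-2·(≡12), b=19^-2·(≡15) mod 19; (12|19)=-1, (15|19)=-1; (−1)^{-2·-2·9}·(-1)^-2·(-1)^-2 = +1.
v=41: a=41^2·(≡29), b=41^2·(≡24) mod 41; (29|41)=-1, (24|41)=-1; (−1)^{2·2·20}·(-1)^2·(-1)^2 = +1.
v=5: a=5^-6·(≡3), b=5^-8·(≡1) mod 5; (3|5)=-1, (1|5)=+1; (−1)^{-6·-8·2}·(-1)^-8·(+1)^-6 = +1.
(102102, -254541 / ℚ) ramifies at {3, 11, 17, 23}: a division algebra.

[3, 11, 17, 23]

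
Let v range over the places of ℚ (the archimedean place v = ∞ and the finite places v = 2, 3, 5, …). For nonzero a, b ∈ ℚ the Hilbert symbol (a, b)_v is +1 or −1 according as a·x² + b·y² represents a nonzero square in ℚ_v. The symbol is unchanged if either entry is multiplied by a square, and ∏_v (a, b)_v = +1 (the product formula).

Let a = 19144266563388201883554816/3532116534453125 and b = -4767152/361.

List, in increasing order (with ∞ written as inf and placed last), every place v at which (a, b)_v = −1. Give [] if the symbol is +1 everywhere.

Mod squares: a ≡ 61705, b ≡ -1763. Check v ∈ {∞, 2, 3, 5, 7, 13, 17, 19, 31, 41, 43}.
v=13: a=13^4·(≡7), b=13^2·(≡8) mod 13; (7|13)=-1, (8|13)=-1; (−1)^{4·2·6}·(-1)^2·(-1)^4 = +1.
v=5: a=5^-7·(≡1), b=5^0·(≡3) mod 5; (1|5)=+1, (3|5)=-1; (−1)^{-7·0·2}·(+1)^0·(-1)^-7 = -1.
v=7: a=7^1·(≡4), b=7^0·(≡4) mod 7; (4|7)=+1, (4|7)=+1; (−1)^{1·0·3}·(+1)^0·(+1)^1 = +1.
v=19: a=19^-6·(≡13), b=19^-2·(≡5) mod 19; (13|19)=-1, (5|19)=+1; (−1)^{-6·-2·9}·(-1)^-2·(+1)^-6 = +1.
v=2: v_2(a)=10, v_2(b)=4; units ≡ 1, 5 (mod 8); ε·ε+αω+βω = 0·0+10·1+4·0 ≡ 0  ⇒  (a,b)_2 = +1.
v=∞: 61705 > 0 and -1763 < 0  ⇒  (a,b)_∞ = +1.
v=31: a=31^-2·(≡3), b=31^0·(≡20) mod 31; (3|31)=-1, (20|31)=+1; (−1)^{-2·0·15}·(-1)^0·(+1)^-2 = +1.
v=41: a=41^3·(≡24), b=41^1·(≡20) mod 41; (24|41)=-1, (20|41)=+1; (−1)^{3·1·20}·(-1)^1·(+1)^3 = -1.
v=3: a=3^10·(≡1), b=3^0·(≡1) mod 3; (1|3)=+1, (1|3)=+1; (−1)^{10·0·1}·(+1)^0·(+1)^10 = +1.
v=17: a=17^2·(≡6), b=17^0·(≡14) mod 17; (6|17)=-1, (14|17)=-1; (−1)^{2·0·8}·(-1)^0·(-1)^2 = +1.
v=43: a=43^3·(≡4), b=43^1·(≡7) mod 43; (4|43)=+1, (7|43)=-1; (−1)^{3·1·21}·(+1)^1·(-1)^3 = +1.
Ram(61705, -1763) = {5, 41}; no ℚ_5-point on the conic.

[5, 41]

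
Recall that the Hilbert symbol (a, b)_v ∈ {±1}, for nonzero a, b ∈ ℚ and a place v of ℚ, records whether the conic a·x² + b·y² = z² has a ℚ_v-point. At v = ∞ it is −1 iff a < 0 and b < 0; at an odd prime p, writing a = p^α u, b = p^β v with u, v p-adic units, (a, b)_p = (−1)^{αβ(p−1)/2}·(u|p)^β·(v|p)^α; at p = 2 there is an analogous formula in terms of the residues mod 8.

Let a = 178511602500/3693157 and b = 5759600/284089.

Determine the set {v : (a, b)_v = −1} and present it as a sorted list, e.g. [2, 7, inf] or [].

Mod squares: a ≡ 852397, b ≡ 119. Check v ∈ {∞, 2, 3, 5, 7, 11, 13, 17, 19, 29, 41}.
v=5: a=5^4·(≡2), b=5^2·(≡1) mod 5; (2|5)=-1, (1|5)=+1; (−1)^{4·2·2}·(-1)^2·(+1)^4 = +1.
v=19: a=19^1·(≡1), b=19^0·(≡16) mod 19; (1|19)=+1, (16|19)=+1; (−1)^{1·0·9}·(+1)^0·(+1)^1 = +1.
v=2: v_2(a)=2, v_2(b)=4; units ≡ 5, 7 (mod 8); ε·ε+αω+βω = 0·1+2·0+4·1 ≡ 0  ⇒  (a,b)_2 = +1.
v=3: a=3^2·(≡1), b=3^0·(≡2) mod 3; (1|3)=+1, (2|3)=-1; (−1)^{2·0·1}·(+1)^0·(-1)^2 = +1.
v=13: a=13^-3·(≡9), b=13^-2·(≡7) mod 13; (9|13)=+1, (7|13)=-1; (−1)^{-3·-2·6}·(+1)^-2·(-1)^-3 = -1.
v=∞: 852397 > 0 and 119 > 0  ⇒  (a,b)_∞ = +1.
v=29: a=29^1·(≡7), b=29^0·(≡11) mod 29; (7|29)=+1, (11|29)=-1; (−1)^{1·0·14}·(+1)^0·(-1)^1 = -1.
v=17: a=17^1·(≡13), b=17^1·(≡12) mod 17; (13|17)=+1, (12|17)=-1; (−1)^{1·1·8}·(+1)^1·(-1)^1 = -1.
v=11: a=11^2·(≡2), b=11^2·(≡1) mod 11; (2|11)=-1, (1|11)=+1; (−1)^{2·2·5}·(-1)^2·(+1)^2 = +1.
v=7: a=7^1·(≡3), b=7^1·(≡6) mod 7; (3|7)=-1, (6|7)=-1; (−1)^{1·1·3}·(-1)^1·(-1)^1 = -1.
v=41: a=41^-2·(≡28), b=41^-2·(≡25) mod 41; (28|41)=-1, (25|41)=+1; (−1)^{-2·-2·20}·(-1)^-2·(+1)^-2 = +1.
|Ram(852397, 119)| = 4, even; anisotropic at {7, 13, 17, 29}.

[7, 13, 17, 29]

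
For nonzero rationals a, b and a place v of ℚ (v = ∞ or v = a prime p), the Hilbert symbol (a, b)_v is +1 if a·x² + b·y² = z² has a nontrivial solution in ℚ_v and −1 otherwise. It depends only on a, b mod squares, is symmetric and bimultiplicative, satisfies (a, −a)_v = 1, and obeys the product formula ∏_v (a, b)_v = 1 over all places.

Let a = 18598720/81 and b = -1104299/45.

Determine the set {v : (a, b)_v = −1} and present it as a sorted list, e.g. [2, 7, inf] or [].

(a, b) ≡ (805, -15295) mod (ℚ^×)²; places V = {2, 3, 5, 7, 19, 23, ∞}.
(a,b)_19: α=2, u≡6; β=3, v≡15 (mod 19); (6|19)=+1, (15|19)=-1; sign (−1)^0·+1^3·-1^2 = +1.
(a,b)_3: α=-4, u≡1; β=-2, v≡2 (mod 3); (1|3)=+1, (2|3)=-1; sign (−1)^0·+1^-2·-1^-4 = +1.
(a,b)_23: α=1, u≡12; β=1, v≡12 (mod 23); (12|23)=+1, (12|23)=+1; sign (−1)^1·+1^1·+1^1 = -1.
(a,b)_∞: sgn(805)=+, sgn(-15295)=−, so +1.
(a,b)_2: α=6, β=0; u≡5, v≡1 (mod 8); ε(u)ε(v)=0·0, αω(v)=6·0, βω(u)=0·1; sum ≡ 0  ⇒  +1.
(a,b)_5: α=1, u≡4; β=-1, v≡4 (mod 5); (4|5)=+1, (4|5)=+1; sign (−1)^0·+1^-1·+1^1 = +1.
(a,b)_7: α=1, u≡3; β=1, v≡3 (mod 7); (3|7)=-1, (3|7)=-1; sign (−1)^1·-1^1·-1^1 = -1.
Ram(805, -15295) = {7, 23}; no ℚ_7-point on the conic.

[7, 23]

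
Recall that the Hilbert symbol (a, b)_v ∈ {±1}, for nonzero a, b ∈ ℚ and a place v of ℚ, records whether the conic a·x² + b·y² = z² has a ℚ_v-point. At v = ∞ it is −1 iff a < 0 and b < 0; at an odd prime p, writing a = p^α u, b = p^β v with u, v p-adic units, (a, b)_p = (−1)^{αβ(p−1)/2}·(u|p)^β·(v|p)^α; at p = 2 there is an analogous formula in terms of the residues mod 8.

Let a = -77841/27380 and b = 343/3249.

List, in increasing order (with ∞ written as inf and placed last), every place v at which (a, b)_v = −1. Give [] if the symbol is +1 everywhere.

Mod squares: a ≡ -5, b ≡ 7. Check v ∈ {∞, 2, 3, 5, 7, 19, 31, 37}.
v=19: a=19^0·(≡2), b=19^-2·(≡17) mod 19; (2|19)=-1, (17|19)=+1; (−1)^{0·-2·9}·(-1)^-2·(+1)^0 = +1.
v=5: a=5^-1·(≡4), b=5^0·(≡2) mod 5; (4|5)=+1, (2|5)=-1; (−1)^{-1·0·2}·(+1)^0·(-1)^-1 = -1.
v=∞: -5 < 0 and 7 > 0  ⇒  (a,b)_∞ = +1.
v=7: a=7^0·(≡2), b=7^3·(≡1) mod 7; (2|7)=+1, (1|7)=+1; (−1)^{0·3·3}·(+1)^3·(+1)^0 = +1.
v=2: v_2(a)=-2, v_2(b)=0; units ≡ 3, 7 (mod 8); ε·ε+αω+βω = 1·1+-2·0+0·1 ≡ 1  ⇒  (a,b)_2 = -1.
v=31: a=31^2·(≡15), b=31^0·(≡10) mod 31; (15|31)=-1, (10|31)=+1; (−1)^{2·0·15}·(-1)^0·(+1)^2 = +1.
v=3: a=3^4·(≡1), b=3^-2·(≡1) mod 3; (1|3)=+1, (1|3)=+1; (−1)^{4·-2·1}·(+1)^-2·(+1)^4 = +1.
v=37: a=37^-2·(≡17), b=37^0·(≡25) mod 37; (17|37)=-1, (25|37)=+1; (−1)^{-2·0·18}·(-1)^0·(+1)^-2 = +1.
|Ram(-5, 7)| = 2, even; anisotropic at {2, 5}.

[2, 5]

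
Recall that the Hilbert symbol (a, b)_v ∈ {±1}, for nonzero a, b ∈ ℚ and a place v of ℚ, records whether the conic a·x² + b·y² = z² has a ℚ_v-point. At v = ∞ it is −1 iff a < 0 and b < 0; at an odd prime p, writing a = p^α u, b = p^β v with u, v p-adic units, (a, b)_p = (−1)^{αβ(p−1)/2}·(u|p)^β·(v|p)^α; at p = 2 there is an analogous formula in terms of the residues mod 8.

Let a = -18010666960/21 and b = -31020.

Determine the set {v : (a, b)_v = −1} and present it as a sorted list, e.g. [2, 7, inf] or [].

(a, b) ≡ (-23639000385, -7755) mod (ℚ^×)²; places V = {2, 3, 5, 7, 11, 13, 19, 41, 43, 47, ∞}.
(a,b)_19: α=1, u≡17; β=0, v≡7 (mod 19); (17|19)=+1, (7|19)=+1; sign (−1)^0·+1^0·+1^1 = +1.
(a,b)_5: α=1, u≡3; β=1, v≡1 (mod 5); (3|5)=-1, (1|5)=+1; sign (−1)^0·-1^1·+1^1 = -1.
(a,b)_11: α=1, u≡3; β=1, v≡7 (mod 11); (3|11)=+1, (7|11)=-1; sign (−1)^1·+1^1·-1^1 = +1.
(a,b)_∞: sgn(-23639000385)=−, sgn(-7755)=−, so -1.
(a,b)_3: α=-1, u≡2; β=1, v≡1 (mod 3); (2|3)=-1, (1|3)=+1; sign (−1)^1·-1^1·+1^-1 = +1.
(a,b)_47: α=1, u≡44; β=1, v≡45 (mod 47); (44|47)=-1, (45|47)=-1; sign (−1)^1·-1^1·-1^1 = -1.
(a,b)_2: α=4, β=2; u≡7, v≡5 (mod 8); ε(u)ε(v)=1·0, αω(v)=4·1, βω(u)=2·0; sum ≡ 0  ⇒  +1.
(a,b)_13: α=1, u≡10; β=0, v≡11 (mod 13); (10|13)=+1, (11|13)=-1; sign (−1)^0·+1^0·-1^1 = -1.
(a,b)_7: α=-1, u≡5; β=0, v≡4 (mod 7); (5|7)=-1, (4|7)=+1; sign (−1)^0·-1^0·+1^-1 = +1.
(a,b)_41: α=1, u≡36; β=0, v≡17 (mod 41); (36|41)=+1, (17|41)=-1; sign (−1)^0·+1^0·-1^1 = -1.
(a,b)_43: α=1, u≡37; β=0, v≡26 (mod 43); (37|43)=-1, (26|43)=-1; sign (−1)^0·-1^0·-1^1 = -1.
Ram(-23639000385, -7755) = {5, 13, 41, 43, 47, ∞}; no ℚ_5-point on the conic.

[5, 13, 41, 43, 47, inf]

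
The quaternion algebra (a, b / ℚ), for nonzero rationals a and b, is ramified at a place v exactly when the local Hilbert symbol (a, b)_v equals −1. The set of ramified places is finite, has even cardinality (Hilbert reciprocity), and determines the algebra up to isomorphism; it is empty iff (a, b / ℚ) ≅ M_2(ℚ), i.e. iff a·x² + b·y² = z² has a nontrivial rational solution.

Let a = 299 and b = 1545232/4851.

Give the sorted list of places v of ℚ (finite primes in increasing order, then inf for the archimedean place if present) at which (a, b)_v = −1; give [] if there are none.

(a, b) ≡ (299, 1062347) mod (ℚ^×)²; places V = {2, 3, 7, 11, 13, 17, 19, 23, ∞}.
(a,b)_19: α=0, u≡14; β=1, v≡14 (mod 19); (14|19)=-1, (14|19)=-1; sign (−1)^0·-1^1·-1^0 = -1.
(a,b)_7: α=0, u≡5; β=-2, v≡3 (mod 7); (5|7)=-1, (3|7)=-1; sign (−1)^0·-1^-2·-1^0 = +1.
(a,b)_2: α=0, β=4; u≡3, v≡3 (mod 8); ε(u)ε(v)=1·1, αω(v)=0·1, βω(u)=4·1; sum ≡ 1  ⇒  -1.
(a,b)_11: α=0, u≡2; β=-1, v≡7 (mod 11); (2|11)=-1, (7|11)=-1; sign (−1)^0·-1^-1·-1^0 = -1.
(a,b)_3: α=0, u≡2; β=-2, v≡2 (mod 3); (2|3)=-1, (2|3)=-1; sign (−1)^0·-1^-2·-1^0 = +1.
(a,b)_∞: sgn(299)=+, sgn(1062347)=+, so +1.
(a,b)_13: α=1, u≡10; β=1, v≡9 (mod 13); (10|13)=+1, (9|13)=+1; sign (−1)^0·+1^1·+1^1 = +1.
(a,b)_17: α=0, u≡10; β=1, v≡8 (mod 17); (10|17)=-1, (8|17)=+1; sign (−1)^0·-1^1·+1^0 = -1.
(a,b)_23: α=1, u≡13; β=1, v≡11 (mod 23); (13|23)=+1, (11|23)=-1; sign (−1)^1·+1^1·-1^1 = +1.
|Ram(299, 1062347)| = 4, even; anisotropic at {2, 11, 17, 19}.

[2, 11, 17, 19]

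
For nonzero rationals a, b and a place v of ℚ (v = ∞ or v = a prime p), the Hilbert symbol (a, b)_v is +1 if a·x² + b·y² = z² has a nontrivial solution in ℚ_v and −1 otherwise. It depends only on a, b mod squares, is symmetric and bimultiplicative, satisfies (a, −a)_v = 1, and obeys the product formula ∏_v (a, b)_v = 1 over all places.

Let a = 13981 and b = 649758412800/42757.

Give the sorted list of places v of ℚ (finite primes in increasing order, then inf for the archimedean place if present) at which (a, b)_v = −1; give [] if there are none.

Mod squares: a ≡ 13981, b ≡ 54901. Check v ∈ {∞, 2, 3, 5, 7, 11, 13, 19, 23, 31, 41}.
v=3: a=3^0·(≡1), b=3^4·(≡1) mod 3; (1|3)=+1, (1|3)=+1; (−1)^{0·4·1}·(+1)^4·(+1)^0 = +1.
v=7: a=7^0·(≡2), b=7^1·(≡3) mod 7; (2|7)=+1, (3|7)=-1; (−1)^{0·1·3}·(+1)^1·(-1)^0 = +1.
v=31: a=31^1·(≡17), b=31^1·(≡18) mod 31; (17|31)=-1, (18|31)=+1; (−1)^{1·1·15}·(-1)^1·(+1)^1 = +1.
v=13: a=13^0·(≡6), b=13^-2·(≡7) mod 13; (6|13)=-1, (7|13)=-1; (−1)^{0·-2·6}·(-1)^-2·(-1)^0 = +1.
v=11: a=11^1·(≡6), b=11^-1·(≡6) mod 11; (6|11)=-1, (6|11)=-1; (−1)^{1·-1·5}·(-1)^-1·(-1)^1 = -1.
v=2: v_2(a)=0, v_2(b)=12; units ≡ 5, 5 (mod 8); ε·ε+αω+βω = 0·0+0·1+12·1 ≡ 0  ⇒  (a,b)_2 = +1.
v=23: a=23^0·(≡20), b=23^-1·(≡12) mod 23; (20|23)=-1, (12|23)=+1; (−1)^{0·-1·11}·(-1)^-1·(+1)^0 = -1.
v=19: a=19^0·(≡16), b=19^2·(≡8) mod 19; (16|19)=+1, (8|19)=-1; (−1)^{0·2·9}·(+1)^2·(-1)^0 = +1.
v=∞: 13981 > 0 and 54901 > 0  ⇒  (a,b)_∞ = +1.
v=41: a=41^1·(≡13), b=41^0·(≡1) mod 41; (13|41)=-1, (1|41)=+1; (−1)^{1·0·20}·(-1)^0·(+1)^1 = +1.
v=5: a=5^0·(≡1), b=5^2·(≡1) mod 5; (1|5)=+1, (1|5)=+1; (−1)^{0·2·2}·(+1)^2·(+1)^0 = +1.
|Ram(13981, 54901)| = 2, even; anisotropic at {11, 23}.

[11, 23]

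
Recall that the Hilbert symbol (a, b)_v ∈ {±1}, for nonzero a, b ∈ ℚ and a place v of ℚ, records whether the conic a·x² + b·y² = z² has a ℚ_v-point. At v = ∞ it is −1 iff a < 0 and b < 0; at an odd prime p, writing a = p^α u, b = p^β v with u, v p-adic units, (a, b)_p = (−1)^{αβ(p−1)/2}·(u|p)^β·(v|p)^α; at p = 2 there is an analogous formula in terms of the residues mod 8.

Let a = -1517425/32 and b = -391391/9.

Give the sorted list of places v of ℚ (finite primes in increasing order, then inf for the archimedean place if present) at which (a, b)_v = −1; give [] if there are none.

[11, 17, 23, inf]

(a, b) ≡ (-121394, -391391) mod (ℚ^×)²; places V = {2, 3, 5, 7, 11, 13, 17, 23, 29, ∞}.
(a,b)_17: α=0, u≡11; β=1, v≡7 (mod 17); (11|17)=-1, (7|17)=-1; sign (−1)^0·-1^1·-1^0 = -1.
(a,b)_3: α=0, u≡1; β=-2, v≡1 (mod 3); (1|3)=+1, (1|3)=+1; sign (−1)^0·+1^-2·+1^0 = +1.
(a,b)_7: α=1, u≡2; β=1, v≡5 (mod 7); (2|7)=+1, (5|7)=-1; sign (−1)^1·+1^1·-1^1 = +1.
(a,b)_5: α=2, u≡4; β=0, v≡1 (mod 5); (4|5)=+1, (1|5)=+1; sign (−1)^0·+1^0·+1^2 = +1.
(a,b)_11: α=0, u≡8; β=1, v≡9 (mod 11); (8|11)=-1, (9|11)=+1; sign (−1)^0·-1^1·+1^0 = -1.
(a,b)_23: α=1, u≡9; β=1, v≡8 (mod 23); (9|23)=+1, (8|23)=+1; sign (−1)^1·+1^1·+1^1 = -1.
(a,b)_13: α=1, u≡9; β=1, v≡3 (mod 13); (9|13)=+1, (3|13)=+1; sign (−1)^0·+1^1·+1^1 = +1.
(a,b)_2: α=-5, β=0; u≡7, v≡1 (mod 8); ε(u)ε(v)=1·0, αω(v)=-5·0, βω(u)=0·0; sum ≡ 0  ⇒  +1.
(a,b)_29: α=1, u≡26; β=0, v≡25 (mod 29); (26|29)=-1, (25|29)=+1; sign (−1)^0·-1^0·+1^1 = +1.
(a,b)_∞: sgn(-121394)=−, sgn(-391391)=−, so -1.
Ram(-121394, -391391) = {11, 17, 23, ∞}; no ℚ_11-point on the conic.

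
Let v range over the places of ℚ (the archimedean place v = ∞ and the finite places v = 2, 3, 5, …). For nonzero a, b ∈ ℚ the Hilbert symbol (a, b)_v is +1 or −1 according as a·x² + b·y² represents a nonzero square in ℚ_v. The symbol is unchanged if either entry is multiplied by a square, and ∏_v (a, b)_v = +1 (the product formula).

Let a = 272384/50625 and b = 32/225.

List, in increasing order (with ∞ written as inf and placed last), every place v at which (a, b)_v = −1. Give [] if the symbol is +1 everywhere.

[2, 19]

Mod squares: a ≡ 266, b ≡ 2. Check v ∈ {∞, 2, 3, 5, 7, 19}.
v=19: a=19^1·(≡18), b=19^0·(≡2) mod 19; (18|19)=-1, (2|19)=-1; (−1)^{1·0·9}·(-1)^0·(-1)^1 = -1.
v=3: a=3^-4·(≡2), b=3^-2·(≡2) mod 3; (2|3)=-1, (2|3)=-1; (−1)^{-4·-2·1}·(-1)^-2·(-1)^-4 = +1.
v=5: a=5^-4·(≡4), b=5^-2·(≡3) mod 5; (4|5)=+1, (3|5)=-1; (−1)^{-4·-2·2}·(+1)^-2·(-1)^-4 = +1.
v=∞: 266 > 0 and 2 > 0  ⇒  (a,b)_∞ = +1.
v=2: v_2(a)=11, v_2(b)=5; units ≡ 5, 1 (mod 8); ε·ε+αω+βω = 0·0+11·0+5·1 ≡ 1  ⇒  (a,b)_2 = -1.
v=7: a=7^1·(≡6), b=7^0·(≡4) mod 7; (6|7)=-1, (4|7)=+1; (−1)^{1·0·3}·(-1)^0·(+1)^1 = +1.
|Ram(266, 2)| = 2, even; anisotropic at {2, 19}.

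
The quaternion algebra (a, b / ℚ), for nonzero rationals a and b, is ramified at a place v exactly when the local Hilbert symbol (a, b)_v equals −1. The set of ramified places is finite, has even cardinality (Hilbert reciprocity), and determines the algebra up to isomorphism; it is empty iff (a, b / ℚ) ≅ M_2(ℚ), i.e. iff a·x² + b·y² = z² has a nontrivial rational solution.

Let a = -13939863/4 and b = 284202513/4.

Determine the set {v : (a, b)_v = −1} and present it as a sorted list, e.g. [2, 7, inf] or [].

(a, b) ≡ (-284487, 3508673) mod (ℚ^×)²; places V = {2, 3, 7, 19, 23, 31, 37, ∞}.
(a,b)_31: α=1, u≡11; β=1, v≡25 (mod 31); (11|31)=-1, (25|31)=+1; sign (−1)^1·-1^1·+1^1 = +1.
(a,b)_19: α=1, u≡2; β=1, v≡17 (mod 19); (2|19)=-1, (17|19)=+1; sign (−1)^1·-1^1·+1^1 = +1.
(a,b)_23: α=1, u≡21; β=1, v≡22 (mod 23); (21|23)=-1, (22|23)=-1; sign (−1)^1·-1^1·-1^1 = -1.
(a,b)_∞: sgn(-284487)=−, sgn(3508673)=+, so +1.
(a,b)_7: α=3, u≡2; β=1, v≡4 (mod 7); (2|7)=+1, (4|7)=+1; sign (−1)^1·+1^1·+1^3 = -1.
(a,b)_2: α=-2, β=-2; u≡1, v≡1 (mod 8); ε(u)ε(v)=0·0, αω(v)=-2·0, βω(u)=-2·0; sum ≡ 0  ⇒  +1.
(a,b)_3: α=1, u≡1; β=4, v≡2 (mod 3); (1|3)=+1, (2|3)=-1; sign (−1)^0·+1^4·-1^1 = -1.
(a,b)_37: α=0, u≡18; β=1, v≡15 (mod 37); (18|37)=-1, (15|37)=-1; sign (−1)^0·-1^1·-1^0 = -1.
Ram(-284487, 3508673) = {3, 7, 23, 37}; no ℚ_3-point on the conic.

[3, 7, 23, 37]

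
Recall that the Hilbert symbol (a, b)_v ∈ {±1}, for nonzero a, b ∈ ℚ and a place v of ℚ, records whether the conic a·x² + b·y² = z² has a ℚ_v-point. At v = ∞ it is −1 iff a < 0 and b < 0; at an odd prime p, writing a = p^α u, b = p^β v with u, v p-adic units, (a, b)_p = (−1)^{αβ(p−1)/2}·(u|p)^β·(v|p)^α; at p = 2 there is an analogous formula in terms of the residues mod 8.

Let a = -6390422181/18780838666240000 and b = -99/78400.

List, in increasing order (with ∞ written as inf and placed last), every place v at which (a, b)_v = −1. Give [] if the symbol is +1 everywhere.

(a, b) ≡ (-341, -11) mod (ℚ^×)²; places V = {2, 3, 5, 7, 11, 13, 19, 23, 31, 37, ∞}.
(a,b)_3: α=4, u≡1; β=2, v≡1 (mod 3); (1|3)=+1, (1|3)=+1; sign (−1)^0·+1^2·+1^4 = +1.
(a,b)_5: α=-4, u≡1; β=-2, v≡1 (mod 5); (1|5)=+1, (1|5)=+1; sign (−1)^0·+1^-2·+1^-4 = +1.
(a,b)_∞: sgn(-341)=−, sgn(-11)=−, so -1.
(a,b)_7: α=-4, u≡4; β=-2, v≡5 (mod 7); (4|7)=+1, (5|7)=-1; sign (−1)^0·+1^-2·-1^-4 = +1.
(a,b)_37: α=2, u≡6; β=0, v≡33 (mod 37); (6|37)=-1, (33|37)=+1; sign (−1)^0·-1^0·+1^2 = +1.
(a,b)_23: α=-2, u≡6; β=0, v≡1 (mod 23); (6|23)=+1, (1|23)=+1; sign (−1)^0·+1^0·+1^-2 = +1.
(a,b)_2: α=-16, β=-6; u≡3, v≡5 (mod 8); ε(u)ε(v)=1·0, αω(v)=-16·1, βω(u)=-6·1; sum ≡ 0  ⇒  +1.
(a,b)_19: α=-2, u≡9; β=0, v≡12 (mod 19); (9|19)=+1, (12|19)=-1; sign (−1)^0·+1^0·-1^-2 = +1.
(a,b)_31: α=1, u≡28; β=0, v≡25 (mod 31); (28|31)=+1, (25|31)=+1; sign (−1)^0·+1^0·+1^1 = +1.
(a,b)_13: α=2, u≡10; β=0, v≡7 (mod 13); (10|13)=+1, (7|13)=-1; sign (−1)^0·+1^0·-1^2 = +1.
(a,b)_11: α=1, u≡8; β=1, v≡8 (mod 11); (8|11)=-1, (8|11)=-1; sign (−1)^1·-1^1·-1^1 = -1.
Ram(-341, -11) = {11, ∞}; no ℚ_11-point on the conic.

[11, inf]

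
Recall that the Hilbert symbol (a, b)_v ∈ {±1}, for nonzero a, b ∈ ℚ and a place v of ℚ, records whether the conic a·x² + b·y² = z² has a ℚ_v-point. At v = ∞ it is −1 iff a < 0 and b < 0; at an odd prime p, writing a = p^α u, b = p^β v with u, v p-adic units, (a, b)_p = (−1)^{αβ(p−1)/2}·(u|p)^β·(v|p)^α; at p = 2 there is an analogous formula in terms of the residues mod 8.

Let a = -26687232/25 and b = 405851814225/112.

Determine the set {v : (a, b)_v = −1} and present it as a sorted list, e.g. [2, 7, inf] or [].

[11, 13]

Mod squares: a ≡ -143, b ≡ 7. Check v ∈ {∞, 2, 3, 5, 7, 11, 13}.
v=∞: -143 < 0 and 7 > 0  ⇒  (a,b)_∞ = +1.
v=11: a=11^1·(≡5), b=11^4·(≡8) mod 11; (5|11)=+1, (8|11)=-1; (−1)^{1·4·5}·(+1)^4·(-1)^1 = -1.
v=7: a=7^0·(≡4), b=7^-1·(≡2) mod 7; (4|7)=+1, (2|7)=+1; (−1)^{0·-1·3}·(+1)^-1·(+1)^0 = +1.
v=5: a=5^-2·(≡3), b=5^2·(≡2) mod 5; (3|5)=-1, (2|5)=-1; (−1)^{-2·2·2}·(-1)^2·(-1)^-2 = +1.
v=2: v_2(a)=8, v_2(b)=-4; units ≡ 1, 7 (mod 8); ε·ε+αω+βω = 0·1+8·0+-4·0 ≡ 0  ⇒  (a,b)_2 = +1.
v=3: a=3^6·(≡1), b=3^8·(≡1) mod 3; (1|3)=+1, (1|3)=+1; (−1)^{6·8·1}·(+1)^8·(+1)^6 = +1.
v=13: a=13^1·(≡8), b=13^2·(≡8) mod 13; (8|13)=-1, (8|13)=-1; (−1)^{1·2·6}·(-1)^2·(-1)^1 = -1.
Ram(-143, 7) = {11, 13}; no ℚ_11-point on the conic.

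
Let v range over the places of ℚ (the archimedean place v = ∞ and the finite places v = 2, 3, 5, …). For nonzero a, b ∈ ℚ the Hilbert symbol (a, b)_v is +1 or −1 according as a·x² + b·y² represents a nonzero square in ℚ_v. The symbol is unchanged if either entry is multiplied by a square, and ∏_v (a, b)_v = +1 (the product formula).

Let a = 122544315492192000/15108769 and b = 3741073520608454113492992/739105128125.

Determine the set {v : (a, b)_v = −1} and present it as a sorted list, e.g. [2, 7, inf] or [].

[5, 37]

Mod squares: a ≡ 12843455, b ≡ 15329285. Check v ∈ {∞, 2, 3, 5, 7, 11, 13, 19, 23, 31, 37, 41, 43, 47}.
v=5: a=5^3·(≡4), b=5^-5·(≡2) mod 5; (4|5)=+1, (2|5)=-1; (−1)^{3·-5·2}·(+1)^-5·(-1)^3 = -1.
v=23: a=23^-2·(≡18), b=23^0·(≡10) mod 23; (18|23)=+1, (10|23)=-1; (−1)^{-2·0·11}·(+1)^0·(-1)^-2 = +1.
v=43: a=43^1·(≡37), b=43^1·(≡36) mod 43; (37|43)=-1, (36|43)=+1; (−1)^{1·1·21}·(-1)^1·(+1)^1 = +1.
v=2: v_2(a)=8, v_2(b)=18; units ≡ 7, 5 (mod 8); ε·ε+αω+βω = 1·0+8·1+18·0 ≡ 0  ⇒  (a,b)_2 = +1.
v=37: a=37^2·(≡14), b=37^3·(≡27) mod 37; (14|37)=-1, (27|37)=+1; (−1)^{2·3·18}·(-1)^3·(+1)^2 = -1.
v=3: a=3^2·(≡2), b=3^4·(≡2) mod 3; (2|3)=-1, (2|3)=-1; (−1)^{2·4·1}·(-1)^4·(-1)^2 = +1.
v=7: a=7^0·(≡2), b=7^-2·(≡3) mod 7; (2|7)=+1, (3|7)=-1; (−1)^{0·-2·3}·(+1)^-2·(-1)^0 = +1.
v=13: a=13^-4·(≡12), b=13^-6·(≡1) mod 13; (12|13)=+1, (1|13)=+1; (−1)^{-4·-6·6}·(+1)^-6·(+1)^-4 = +1.
v=47: a=47^1·(≡7), b=47^1·(≡33) mod 47; (7|47)=+1, (33|47)=-1; (−1)^{1·1·23}·(+1)^1·(-1)^1 = +1.
v=41: a=41^1·(≡17), b=41^1·(≡15) mod 41; (17|41)=-1, (15|41)=-1; (−1)^{1·1·20}·(-1)^1·(-1)^1 = +1.
v=∞: 12843455 > 0 and 15329285 > 0  ⇒  (a,b)_∞ = +1.
v=11: a=11^2·(≡3), b=11^2·(≡1) mod 11; (3|11)=+1, (1|11)=+1; (−1)^{2·2·5}·(+1)^2·(+1)^2 = +1.
v=31: a=31^1·(≡15), b=31^2·(≡14) mod 31; (15|31)=-1, (14|31)=+1; (−1)^{1·2·15}·(-1)^2·(+1)^1 = +1.
v=19: a=19^0·(≡9), b=19^2·(≡11) mod 19; (9|19)=+1, (11|19)=+1; (−1)^{0·2·9}·(+1)^2·(+1)^0 = +1.
|Ram(12843455, 15329285)| = 2, even; anisotropic at {5, 37}.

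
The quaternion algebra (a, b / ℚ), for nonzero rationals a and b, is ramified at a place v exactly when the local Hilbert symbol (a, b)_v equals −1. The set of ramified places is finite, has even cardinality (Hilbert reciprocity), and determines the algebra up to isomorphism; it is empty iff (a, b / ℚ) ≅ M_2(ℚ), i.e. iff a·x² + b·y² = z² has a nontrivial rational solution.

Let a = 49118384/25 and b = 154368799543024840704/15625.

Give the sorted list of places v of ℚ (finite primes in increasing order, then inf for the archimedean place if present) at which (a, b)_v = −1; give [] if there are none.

Mod squares: a ≡ 62651, b ≡ 3999. Check v ∈ {∞, 2, 3, 5, 7, 31, 43, 47}.
v=47: a=47^1·(≡18), b=47^2·(≡6) mod 47; (18|47)=+1, (6|47)=+1; (−1)^{1·2·23}·(+1)^2·(+1)^1 = +1.
v=∞: 62651 > 0 and 3999 > 0  ⇒  (a,b)_∞ = +1.
v=43: a=43^1·(≡41), b=43^3·(≡42) mod 43; (41|43)=+1, (42|43)=-1; (−1)^{1·3·21}·(+1)^3·(-1)^1 = +1.
v=5: a=5^-2·(≡4), b=5^-6·(≡4) mod 5; (4|5)=+1, (4|5)=+1; (−1)^{-2·-6·2}·(+1)^-6·(+1)^-2 = +1.
v=7: a=7^2·(≡4), b=7^4·(≡2) mod 7; (4|7)=+1, (2|7)=+1; (−1)^{2·4·3}·(+1)^4·(+1)^2 = +1.
v=2: v_2(a)=4, v_2(b)=12; units ≡ 3, 7 (mod 8); ε·ε+αω+βω = 1·1+4·0+12·1 ≡ 1  ⇒  (a,b)_2 = -1.
v=31: a=31^1·(≡22), b=31^3·(≡5) mod 31; (22|31)=-1, (5|31)=+1; (−1)^{1·3·15}·(-1)^3·(+1)^1 = +1.
v=3: a=3^0·(≡2), b=3^1·(≡1) mod 3; (2|3)=-1, (1|3)=+1; (−1)^{0·1·1}·(-1)^1·(+1)^0 = -1.
(62651, 3999 / ℚ) ramifies at {2, 3}: a division algebra.

[2, 3]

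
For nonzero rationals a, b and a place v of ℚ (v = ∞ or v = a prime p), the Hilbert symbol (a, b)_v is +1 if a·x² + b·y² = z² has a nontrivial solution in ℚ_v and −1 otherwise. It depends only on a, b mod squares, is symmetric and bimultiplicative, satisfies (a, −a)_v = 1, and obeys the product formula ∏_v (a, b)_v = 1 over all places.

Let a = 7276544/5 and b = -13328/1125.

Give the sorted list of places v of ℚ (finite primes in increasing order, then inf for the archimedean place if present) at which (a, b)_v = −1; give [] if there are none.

[2, 5, 17, 19]

Mod squares: a ≡ 35530, b ≡ -85. Check v ∈ {∞, 2, 3, 5, 7, 11, 17, 19}.
v=17: a=17^1·(≡8), b=17^1·(≡5) mod 17; (8|17)=+1, (5|17)=-1; (−1)^{1·1·8}·(+1)^1·(-1)^1 = -1.
v=∞: 35530 > 0 and -85 < 0  ⇒  (a,b)_∞ = +1.
v=11: a=11^1·(≡6), b=11^0·(≡5) mod 11; (6|11)=-1, (5|11)=+1; (−1)^{1·0·5}·(-1)^0·(+1)^1 = +1.
v=3: a=3^0·(≡1), b=3^-2·(≡2) mod 3; (1|3)=+1, (2|3)=-1; (−1)^{0·-2·1}·(+1)^-2·(-1)^0 = +1.
v=19: a=19^1·(≡10), b=19^0·(≡12) mod 19; (10|19)=-1, (12|19)=-1; (−1)^{1·0·9}·(-1)^0·(-1)^1 = -1.
v=2: v_2(a)=11, v_2(b)=4; units ≡ 5, 3 (mod 8); ε·ε+αω+βω = 0·1+11·1+4·1 ≡ 1  ⇒  (a,b)_2 = -1.
v=7: a=7^0·(≡6), b=7^2·(≡3) mod 7; (6|7)=-1, (3|7)=-1; (−1)^{0·2·3}·(-1)^2·(-1)^0 = +1.
v=5: a=5^-1·(≡4), b=5^-3·(≡3) mod 5; (4|5)=+1, (3|5)=-1; (−1)^{-1·-3·2}·(+1)^-3·(-1)^-1 = -1.
|Ram(35530, -85)| = 4, even; anisotropic at {2, 5, 17, 19}.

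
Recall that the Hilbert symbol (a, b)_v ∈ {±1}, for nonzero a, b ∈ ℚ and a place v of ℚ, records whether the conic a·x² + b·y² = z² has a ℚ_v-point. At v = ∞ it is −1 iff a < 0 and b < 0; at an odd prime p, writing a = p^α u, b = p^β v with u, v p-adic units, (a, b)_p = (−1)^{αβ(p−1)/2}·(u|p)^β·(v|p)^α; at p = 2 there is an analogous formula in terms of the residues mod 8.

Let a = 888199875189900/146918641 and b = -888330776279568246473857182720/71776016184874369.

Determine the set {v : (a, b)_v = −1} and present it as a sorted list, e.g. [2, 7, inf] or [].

Mod squares: a ≡ 91, b ≡ -195. Check v ∈ {∞, 2, 3, 5, 7, 13, 17, 19, 23, 29, 31}.
v=3: a=3^8·(≡1), b=3^27·(≡1) mod 3; (1|3)=+1, (1|3)=+1; (−1)^{8·27·1}·(+1)^27·(+1)^8 = +1.
v=29: a=29^2·(≡13), b=29^2·(≡21) mod 29; (13|29)=+1, (21|29)=-1; (−1)^{2·2·14}·(+1)^2·(-1)^2 = +1.
v=5: a=5^2·(≡1), b=5^1·(≡4) mod 5; (1|5)=+1, (4|5)=+1; (−1)^{2·1·2}·(+1)^1·(+1)^2 = +1.
v=∞: 91 > 0 and -195 < 0  ⇒  (a,b)_∞ = +1.
v=2: v_2(a)=2, v_2(b)=10; units ≡ 3, 5 (mod 8); ε·ε+αω+βω = 1·0+2·1+10·1 ≡ 0  ⇒  (a,b)_2 = +1.
v=7: a=7^3·(≡6), b=7^8·(≡4) mod 7; (6|7)=-1, (4|7)=+1; (−1)^{3·8·3}·(-1)^8·(+1)^3 = +1.
v=19: a=19^2·(≡12), b=19^2·(≡3) mod 19; (12|19)=-1, (3|19)=-1; (−1)^{2·2·9}·(-1)^2·(-1)^2 = +1.
v=13: a=13^1·(≡2), b=13^1·(≡5) mod 13; (2|13)=-1, (5|13)=-1; (−1)^{1·1·6}·(-1)^1·(-1)^1 = +1.
v=17: a=17^-2·(≡14), b=17^-2·(≡13) mod 17; (14|17)=-1, (13|17)=+1; (−1)^{-2·-2·8}·(-1)^-2·(+1)^-2 = +1.
v=23: a=23^-2·(≡10), b=23^-4·(≡16) mod 23; (10|23)=-1, (16|23)=+1; (−1)^{-2·-4·11}·(-1)^-4·(+1)^-2 = +1.
v=31: a=31^-2·(≡21), b=31^-6·(≡15) mod 31; (21|31)=-1, (15|31)=-1; (−1)^{-2·-6·15}·(-1)^-6·(-1)^-2 = +1.
Every local symbol is +1, so the conic 91·x² + -195·y² = z² has ℚ_v-points for all v and hence a ℚ-point; (a, b / ℚ) ≅ M_2(ℚ).

[]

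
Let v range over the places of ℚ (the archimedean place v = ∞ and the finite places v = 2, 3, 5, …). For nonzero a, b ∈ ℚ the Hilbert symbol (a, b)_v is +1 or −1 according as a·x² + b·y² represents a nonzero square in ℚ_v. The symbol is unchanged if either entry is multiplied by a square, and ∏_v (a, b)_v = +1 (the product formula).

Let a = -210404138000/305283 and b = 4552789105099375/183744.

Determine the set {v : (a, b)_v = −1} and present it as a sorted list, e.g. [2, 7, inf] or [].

(a, b) ≡ (-111435, 124729) mod (ℚ^×)²; places V = {2, 3, 5, 7, 11, 17, 19, 23, 29, 31, 37, ∞}.
(a,b)_19: α=1, u≡5; β=0, v≡13 (mod 19); (5|19)=+1, (13|19)=-1; sign (−1)^0·+1^0·-1^1 = -1.
(a,b)_11: α=-2, u≡8; β=-1, v≡5 (mod 11); (8|11)=-1, (5|11)=+1; sign (−1)^0·-1^-1·+1^-2 = -1.
(a,b)_∞: sgn(-111435)=−, sgn(124729)=+, so +1.
(a,b)_29: α=-2, u≡3; β=-1, v≡5 (mod 29); (3|29)=-1, (5|29)=+1; sign (−1)^0·-1^-1·+1^-2 = -1.
(a,b)_23: α=1, u≡4; β=1, v≡2 (mod 23); (4|23)=+1, (2|23)=+1; sign (−1)^1·+1^1·+1^1 = -1.
(a,b)_37: α=0, u≡3; β=2, v≡24 (mod 37); (3|37)=+1, (24|37)=-1; sign (−1)^0·+1^2·-1^0 = +1.
(a,b)_5: α=3, u≡2; β=4, v≡1 (mod 5); (2|5)=-1, (1|5)=+1; sign (−1)^0·-1^4·+1^3 = +1.
(a,b)_17: α=3, u≡14; β=3, v≡10 (mod 17); (14|17)=-1, (10|17)=-1; sign (−1)^0·-1^3·-1^3 = +1.
(a,b)_3: α=-1, u≡1; β=-2, v≡1 (mod 3); (1|3)=+1, (1|3)=+1; sign (−1)^0·+1^-2·+1^-1 = +1.
(a,b)_2: α=4, β=-6; u≡5, v≡1 (mod 8); ε(u)ε(v)=0·0, αω(v)=4·0, βω(u)=-6·1; sum ≡ 0  ⇒  +1.
(a,b)_31: α=0, u≡19; β=2, v≡18 (mod 31); (19|31)=+1, (18|31)=+1; sign (−1)^0·+1^2·+1^0 = +1.
(a,b)_7: α=2, u≡6; β=2, v≡3 (mod 7); (6|7)=-1, (3|7)=-1; sign (−1)^0·-1^2·-1^2 = +1.
|Ram(-111435, 124729)| = 4, even; anisotropic at {11, 19, 23, 29}.

[11, 19, 23, 29]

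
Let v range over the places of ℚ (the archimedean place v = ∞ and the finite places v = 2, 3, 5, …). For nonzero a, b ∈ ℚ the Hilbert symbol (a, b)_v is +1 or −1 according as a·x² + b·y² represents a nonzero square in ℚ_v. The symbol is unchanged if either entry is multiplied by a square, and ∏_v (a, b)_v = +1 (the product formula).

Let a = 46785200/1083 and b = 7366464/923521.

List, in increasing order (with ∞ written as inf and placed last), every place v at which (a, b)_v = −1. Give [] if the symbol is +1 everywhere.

(a, b) ≡ (7161, 29) mod (ℚ^×)²; places V = {2, 3, 5, 7, 11, 19, 29, 31, ∞}.
(a,b)_31: α=1, u≡2; β=-4, v≡27 (mod 31); (2|31)=+1, (27|31)=-1; sign (−1)^0·+1^-4·-1^1 = -1.
(a,b)_∞: sgn(7161)=+, sgn(29)=+, so +1.
(a,b)_2: α=4, β=6; u≡1, v≡5 (mod 8); ε(u)ε(v)=0·0, αω(v)=4·1, βω(u)=6·0; sum ≡ 0  ⇒  +1.
(a,b)_29: α=0, u≡8; β=1, v≡13 (mod 29); (8|29)=-1, (13|29)=+1; sign (−1)^0·-1^1·+1^0 = -1.
(a,b)_3: α=-1, u≡2; β=4, v≡2 (mod 3); (2|3)=-1, (2|3)=-1; sign (−1)^0·-1^4·-1^-1 = -1.
(a,b)_7: α=3, u≡1; β=2, v≡1 (mod 7); (1|7)=+1, (1|7)=+1; sign (−1)^0·+1^2·+1^3 = +1.
(a,b)_19: α=-2, u≡6; β=0, v≡18 (mod 19); (6|19)=+1, (18|19)=-1; sign (−1)^0·+1^0·-1^-2 = +1.
(a,b)_11: α=1, u≡10; β=0, v≡10 (mod 11); (10|11)=-1, (10|11)=-1; sign (−1)^0·-1^0·-1^1 = -1.
(a,b)_5: α=2, u≡1; β=0, v≡4 (mod 5); (1|5)=+1, (4|5)=+1; sign (−1)^0·+1^0·+1^2 = +1.
Ram(7161, 29) = {3, 11, 29, 31}; no ℚ_3-point on the conic.

[3, 11, 29, 31]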